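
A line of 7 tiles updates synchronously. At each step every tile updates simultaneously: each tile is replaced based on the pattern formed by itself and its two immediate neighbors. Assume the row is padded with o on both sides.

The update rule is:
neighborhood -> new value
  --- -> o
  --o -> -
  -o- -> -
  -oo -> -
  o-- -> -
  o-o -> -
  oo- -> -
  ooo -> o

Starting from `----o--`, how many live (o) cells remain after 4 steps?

-oo----
----oo-
-oo----  (repeats step 1; period 2)
step 4: ----oo-
count of o: 2

2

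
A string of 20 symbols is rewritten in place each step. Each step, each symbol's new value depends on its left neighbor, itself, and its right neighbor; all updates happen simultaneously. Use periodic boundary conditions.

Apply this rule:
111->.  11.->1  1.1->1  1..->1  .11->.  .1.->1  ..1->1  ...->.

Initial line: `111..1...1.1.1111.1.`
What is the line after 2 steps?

11....11....11.1...1

..11111.11111...1111
11....11....11.1...1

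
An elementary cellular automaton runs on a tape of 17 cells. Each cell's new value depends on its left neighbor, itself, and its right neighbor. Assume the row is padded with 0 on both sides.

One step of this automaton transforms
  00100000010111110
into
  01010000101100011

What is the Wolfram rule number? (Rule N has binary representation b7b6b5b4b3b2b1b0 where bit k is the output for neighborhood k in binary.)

122

position 12: 111 → 0  (bit 7 = 0)
position 15: 110 → 1  (bit 6 = 1)
position 10: 101 → 1  (bit 5 = 1)
position 3: 100 → 1  (bit 4 = 1)
position 11: 011 → 1  (bit 3 = 1)
position 2: 010 → 0  (bit 2 = 0)
position 1: 001 → 1  (bit 1 = 1)
position 0: 000 → 0  (bit 0 = 0)
bits b7..b0 = 01111010 = 122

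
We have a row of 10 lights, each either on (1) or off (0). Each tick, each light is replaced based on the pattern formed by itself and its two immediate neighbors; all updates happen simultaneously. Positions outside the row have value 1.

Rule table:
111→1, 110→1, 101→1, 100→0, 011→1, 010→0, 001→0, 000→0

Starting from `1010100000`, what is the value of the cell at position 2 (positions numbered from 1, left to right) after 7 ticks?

1

1101000000
1110000000
1110000000  (fixed point — unchanged through tick 7)
position 2 holds 1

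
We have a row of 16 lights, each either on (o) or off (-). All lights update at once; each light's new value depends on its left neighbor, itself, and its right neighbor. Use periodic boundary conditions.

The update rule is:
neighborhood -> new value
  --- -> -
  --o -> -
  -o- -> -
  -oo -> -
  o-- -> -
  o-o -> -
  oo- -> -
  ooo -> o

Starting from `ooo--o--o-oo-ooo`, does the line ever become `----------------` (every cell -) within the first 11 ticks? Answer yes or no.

tick 1: oo------------oo
tick 2: o--------------o
tick 3: ----------------
all cells are - at tick 3

yes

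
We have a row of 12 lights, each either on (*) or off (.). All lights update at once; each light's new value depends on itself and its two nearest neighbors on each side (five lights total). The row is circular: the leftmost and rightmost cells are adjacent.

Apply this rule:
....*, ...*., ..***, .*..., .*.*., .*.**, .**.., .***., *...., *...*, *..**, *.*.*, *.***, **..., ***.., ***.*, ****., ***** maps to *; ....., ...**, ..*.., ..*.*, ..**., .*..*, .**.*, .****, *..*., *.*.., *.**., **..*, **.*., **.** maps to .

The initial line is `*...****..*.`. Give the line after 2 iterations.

*...**.****.

iteration 1: .**.*.**...*
iteration 2: *...**.****.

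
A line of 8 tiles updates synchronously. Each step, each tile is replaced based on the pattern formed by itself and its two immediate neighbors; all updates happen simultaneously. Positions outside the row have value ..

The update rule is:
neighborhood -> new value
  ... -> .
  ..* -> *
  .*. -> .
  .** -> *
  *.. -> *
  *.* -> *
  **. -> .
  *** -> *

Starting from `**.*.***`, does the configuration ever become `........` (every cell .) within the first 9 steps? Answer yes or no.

*.*.***.
.*.***.*
*.***.*.
.***.*.*
***.*.*.
**.*.*.*
*.*.*.*.
.*.*.*.*
*.*.*.*.
step 9 is *.*.*.*., still not uniform .

no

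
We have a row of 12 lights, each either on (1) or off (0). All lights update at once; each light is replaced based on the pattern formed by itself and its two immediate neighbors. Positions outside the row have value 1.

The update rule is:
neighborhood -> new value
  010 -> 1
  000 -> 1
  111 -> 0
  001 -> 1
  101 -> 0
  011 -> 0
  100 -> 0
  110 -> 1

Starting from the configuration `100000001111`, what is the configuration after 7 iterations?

101111110000
100000010111
101111110000  (repeats iteration 1; period 2)
iteration 7: 101111110000

101111110000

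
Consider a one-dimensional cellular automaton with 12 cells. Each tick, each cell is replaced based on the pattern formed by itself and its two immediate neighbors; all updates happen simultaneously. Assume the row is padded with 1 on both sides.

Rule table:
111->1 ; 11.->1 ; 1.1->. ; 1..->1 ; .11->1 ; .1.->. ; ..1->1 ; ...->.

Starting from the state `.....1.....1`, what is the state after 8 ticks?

11111.111111

1...1.1...11
11.1...1.111
11..1.1..111
1111...11111
11111.111111
11111.111111  (fixed point — unchanged through tick 8)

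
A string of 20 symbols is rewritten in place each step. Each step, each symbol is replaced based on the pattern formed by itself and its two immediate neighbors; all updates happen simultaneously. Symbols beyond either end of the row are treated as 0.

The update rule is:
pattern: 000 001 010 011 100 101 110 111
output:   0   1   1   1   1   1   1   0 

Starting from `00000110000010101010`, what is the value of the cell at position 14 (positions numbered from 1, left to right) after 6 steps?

0

00001111000111111111
00011001101100000001
00111111111110000011
01100000000011000111
11110000000111101101
10011000001100111111
position 14 holds 0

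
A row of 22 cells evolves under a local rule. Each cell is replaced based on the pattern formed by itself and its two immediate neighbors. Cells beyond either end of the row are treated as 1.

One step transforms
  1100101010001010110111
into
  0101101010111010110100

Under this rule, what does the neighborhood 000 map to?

At position 10 the neighborhood is 000; the next row has 1 there.

1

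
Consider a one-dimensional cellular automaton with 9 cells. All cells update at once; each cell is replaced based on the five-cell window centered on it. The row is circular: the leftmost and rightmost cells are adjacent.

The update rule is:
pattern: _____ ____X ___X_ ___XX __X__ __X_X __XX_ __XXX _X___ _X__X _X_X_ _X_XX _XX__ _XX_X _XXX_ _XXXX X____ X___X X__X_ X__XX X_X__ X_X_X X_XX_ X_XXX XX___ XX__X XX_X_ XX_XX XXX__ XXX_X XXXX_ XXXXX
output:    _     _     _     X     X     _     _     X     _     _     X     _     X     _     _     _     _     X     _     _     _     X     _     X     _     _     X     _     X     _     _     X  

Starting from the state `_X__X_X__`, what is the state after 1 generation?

_X___X__X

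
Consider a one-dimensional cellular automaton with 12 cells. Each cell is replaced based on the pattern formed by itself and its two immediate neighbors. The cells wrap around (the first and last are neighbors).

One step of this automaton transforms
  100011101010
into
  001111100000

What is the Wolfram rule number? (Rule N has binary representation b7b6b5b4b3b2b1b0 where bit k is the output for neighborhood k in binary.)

position 5: 111 → 1  (bit 7 = 1)
position 6: 110 → 1  (bit 6 = 1)
position 7: 101 → 0  (bit 5 = 0)
position 1: 100 → 0  (bit 4 = 0)
position 4: 011 → 1  (bit 3 = 1)
position 0: 010 → 0  (bit 2 = 0)
position 3: 001 → 1  (bit 1 = 1)
position 2: 000 → 1  (bit 0 = 1)
bits b7..b0 = 11001011 = 203

203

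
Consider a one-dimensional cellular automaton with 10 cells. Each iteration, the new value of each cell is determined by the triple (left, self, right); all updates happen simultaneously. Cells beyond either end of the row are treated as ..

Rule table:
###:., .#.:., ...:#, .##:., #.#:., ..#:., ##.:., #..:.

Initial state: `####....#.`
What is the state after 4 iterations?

####....##

.....##...
####....##
.....##...  (repeats iteration 1; period 2)
iteration 4: ####....##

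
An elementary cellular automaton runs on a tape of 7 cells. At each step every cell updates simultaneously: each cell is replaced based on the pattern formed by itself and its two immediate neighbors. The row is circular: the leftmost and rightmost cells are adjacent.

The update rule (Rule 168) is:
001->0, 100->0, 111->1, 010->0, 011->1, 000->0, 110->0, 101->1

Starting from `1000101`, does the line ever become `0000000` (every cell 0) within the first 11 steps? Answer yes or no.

yes

0000011
0000010
0000000
all cells are 0 at step 3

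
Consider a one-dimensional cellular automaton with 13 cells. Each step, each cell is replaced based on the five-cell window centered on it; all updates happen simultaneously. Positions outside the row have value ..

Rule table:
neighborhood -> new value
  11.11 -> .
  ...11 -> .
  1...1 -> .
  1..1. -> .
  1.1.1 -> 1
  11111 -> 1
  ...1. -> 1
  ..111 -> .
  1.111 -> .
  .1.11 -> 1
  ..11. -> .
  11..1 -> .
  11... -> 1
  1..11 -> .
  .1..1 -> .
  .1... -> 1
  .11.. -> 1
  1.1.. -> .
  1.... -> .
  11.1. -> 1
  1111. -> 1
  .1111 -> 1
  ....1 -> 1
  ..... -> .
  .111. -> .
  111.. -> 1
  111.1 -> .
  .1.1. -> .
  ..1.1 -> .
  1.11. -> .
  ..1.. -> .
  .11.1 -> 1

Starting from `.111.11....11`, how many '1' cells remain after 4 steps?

......11.1..1
....1..11....
..11....11...
1..11.1..11..
count of 1: 6

6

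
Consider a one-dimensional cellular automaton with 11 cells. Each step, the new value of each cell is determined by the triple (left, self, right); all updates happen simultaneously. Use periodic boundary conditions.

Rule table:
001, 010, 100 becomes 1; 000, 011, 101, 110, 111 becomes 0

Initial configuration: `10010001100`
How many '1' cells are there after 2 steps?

3

11111010011
00000011100
count of 1: 3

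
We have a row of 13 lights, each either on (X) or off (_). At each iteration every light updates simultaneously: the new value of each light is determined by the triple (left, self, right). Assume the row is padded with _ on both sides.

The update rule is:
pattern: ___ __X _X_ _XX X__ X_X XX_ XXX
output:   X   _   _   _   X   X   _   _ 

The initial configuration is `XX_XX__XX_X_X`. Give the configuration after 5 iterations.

__X__X___X_X_
X__X__XX__X_X
_X__X___X__X_
__X__XX__X__X
X__X___X__X__

X__X___X__X__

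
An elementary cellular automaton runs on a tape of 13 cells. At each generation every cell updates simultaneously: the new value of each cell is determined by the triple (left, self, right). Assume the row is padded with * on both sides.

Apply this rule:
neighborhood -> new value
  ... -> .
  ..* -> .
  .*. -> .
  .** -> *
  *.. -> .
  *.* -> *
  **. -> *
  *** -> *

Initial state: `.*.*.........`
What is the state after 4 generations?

**...........

*.*..........
**...........
**...........  (fixed point — unchanged through generation 4)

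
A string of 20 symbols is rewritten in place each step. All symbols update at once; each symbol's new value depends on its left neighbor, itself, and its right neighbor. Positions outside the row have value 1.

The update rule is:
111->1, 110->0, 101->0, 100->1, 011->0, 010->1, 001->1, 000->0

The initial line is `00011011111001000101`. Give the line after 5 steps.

10100001110111101100
00110010100011000011
11001110110100100101
10110100000111111100
00000110001011111011

00000110001011111011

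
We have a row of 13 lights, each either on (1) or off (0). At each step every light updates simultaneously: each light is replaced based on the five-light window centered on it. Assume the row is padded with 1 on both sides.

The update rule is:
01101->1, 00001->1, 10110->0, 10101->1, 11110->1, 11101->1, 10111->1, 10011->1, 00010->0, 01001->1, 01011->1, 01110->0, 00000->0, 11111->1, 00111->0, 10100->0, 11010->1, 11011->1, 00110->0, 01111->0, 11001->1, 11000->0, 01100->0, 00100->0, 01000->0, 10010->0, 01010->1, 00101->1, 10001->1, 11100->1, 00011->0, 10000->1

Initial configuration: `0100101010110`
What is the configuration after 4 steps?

1010111111011
1111101111110
1111111011111
1111111110111

1111111110111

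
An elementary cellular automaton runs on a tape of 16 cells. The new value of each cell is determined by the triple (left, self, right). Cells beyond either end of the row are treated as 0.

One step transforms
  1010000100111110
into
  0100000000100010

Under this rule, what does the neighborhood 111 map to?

At position 11 the neighborhood is 111; the next row has 0 there.

0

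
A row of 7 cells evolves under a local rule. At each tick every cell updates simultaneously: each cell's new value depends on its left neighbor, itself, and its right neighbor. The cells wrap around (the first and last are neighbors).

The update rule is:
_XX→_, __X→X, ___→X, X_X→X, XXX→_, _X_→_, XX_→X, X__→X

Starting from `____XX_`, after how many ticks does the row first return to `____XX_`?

14

tick 1: XXXX_XX
tick 2: ___XX__
tick 3: XXX_XXX
tick 4: __XX___
tick 5: XX_XXXX
tick 6: _XX____
tick 7: X_XXXXX
tick 8: XX_____
tick 9: _XXXXXX
tick 10: X_____X
tick 11: XXXXXX_
tick 12: _____XX
tick 13: XXXXX_X
tick 14: ____XX_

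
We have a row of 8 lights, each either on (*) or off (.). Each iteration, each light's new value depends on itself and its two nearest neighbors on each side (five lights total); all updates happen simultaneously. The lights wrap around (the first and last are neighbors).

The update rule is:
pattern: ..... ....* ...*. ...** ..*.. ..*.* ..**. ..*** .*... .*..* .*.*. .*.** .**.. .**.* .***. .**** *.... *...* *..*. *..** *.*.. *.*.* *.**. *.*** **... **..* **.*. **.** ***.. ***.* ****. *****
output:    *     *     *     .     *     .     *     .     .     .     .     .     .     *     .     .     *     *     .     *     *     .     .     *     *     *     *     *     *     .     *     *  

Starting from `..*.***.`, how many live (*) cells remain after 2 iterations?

4

iteration 1: **..*.**
iteration 2: ***...*.
count of *: 4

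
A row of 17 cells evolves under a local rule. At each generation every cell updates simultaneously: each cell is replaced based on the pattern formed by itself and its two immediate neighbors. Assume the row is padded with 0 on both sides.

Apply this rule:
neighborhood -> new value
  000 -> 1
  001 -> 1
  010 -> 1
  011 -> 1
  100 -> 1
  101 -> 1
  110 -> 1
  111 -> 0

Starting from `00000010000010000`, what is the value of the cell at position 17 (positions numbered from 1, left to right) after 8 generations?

11111111111111111
10000000000000001
11111111111111111  (repeats generation 1; period 2)
generation 8: 10000000000000001
position 17 holds 1

1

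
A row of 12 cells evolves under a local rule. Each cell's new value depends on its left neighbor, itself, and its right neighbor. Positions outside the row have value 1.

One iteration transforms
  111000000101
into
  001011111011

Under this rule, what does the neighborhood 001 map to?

1

At position 8 the neighborhood is 001; the next row has 1 there.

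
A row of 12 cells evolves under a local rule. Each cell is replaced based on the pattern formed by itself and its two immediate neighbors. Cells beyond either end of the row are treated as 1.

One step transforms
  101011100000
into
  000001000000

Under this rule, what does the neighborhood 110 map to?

At position 0 the neighborhood is 110; the next row has 0 there.

0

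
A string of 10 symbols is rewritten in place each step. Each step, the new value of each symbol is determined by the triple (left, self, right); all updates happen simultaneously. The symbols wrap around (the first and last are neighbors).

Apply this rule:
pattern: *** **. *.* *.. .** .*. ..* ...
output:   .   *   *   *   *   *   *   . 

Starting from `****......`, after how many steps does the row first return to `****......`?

6

*..**....*
******..**
.....****.
....**..**
*..*******
****......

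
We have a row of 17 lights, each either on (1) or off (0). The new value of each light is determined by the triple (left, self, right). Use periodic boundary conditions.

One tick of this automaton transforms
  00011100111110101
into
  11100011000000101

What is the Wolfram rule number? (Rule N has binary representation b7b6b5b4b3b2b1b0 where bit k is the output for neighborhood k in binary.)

position 4: 111 → 0  (bit 7 = 0)
position 5: 110 → 0  (bit 6 = 0)
position 13: 101 → 0  (bit 5 = 0)
position 0: 100 → 1  (bit 4 = 1)
position 3: 011 → 0  (bit 3 = 0)
position 14: 010 → 1  (bit 2 = 1)
position 2: 001 → 1  (bit 1 = 1)
position 1: 000 → 1  (bit 0 = 1)
bits b7..b0 = 00010111 = 23

23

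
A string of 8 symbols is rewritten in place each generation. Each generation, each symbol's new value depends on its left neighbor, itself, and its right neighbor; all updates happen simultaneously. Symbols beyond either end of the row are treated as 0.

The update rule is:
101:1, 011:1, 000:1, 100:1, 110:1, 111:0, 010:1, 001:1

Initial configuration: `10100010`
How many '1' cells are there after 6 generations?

11111111
10000001
11111111  (repeats generation 1; period 2)
generation 6: 10000001
count of 1: 2

2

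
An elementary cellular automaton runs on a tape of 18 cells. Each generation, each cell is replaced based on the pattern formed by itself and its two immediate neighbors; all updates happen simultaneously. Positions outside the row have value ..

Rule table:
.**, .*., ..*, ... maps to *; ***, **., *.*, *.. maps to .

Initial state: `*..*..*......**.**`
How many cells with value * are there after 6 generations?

*.**.**.******..*.
*.*..*..*......**.
*.*.**.**.******..
*.*.*..*..*......*
*.*.*.**.**.******
*.*.*.*..*..*.....
count of *: 6

6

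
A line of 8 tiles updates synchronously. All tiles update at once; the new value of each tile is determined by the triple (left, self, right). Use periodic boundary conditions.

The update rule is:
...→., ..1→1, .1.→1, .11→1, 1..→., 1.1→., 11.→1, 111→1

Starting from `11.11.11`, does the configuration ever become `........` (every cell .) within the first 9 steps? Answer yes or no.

no

11.11.11  (fixed point — unchanged through step 9)
step 9 is 11.11.11, still not uniform .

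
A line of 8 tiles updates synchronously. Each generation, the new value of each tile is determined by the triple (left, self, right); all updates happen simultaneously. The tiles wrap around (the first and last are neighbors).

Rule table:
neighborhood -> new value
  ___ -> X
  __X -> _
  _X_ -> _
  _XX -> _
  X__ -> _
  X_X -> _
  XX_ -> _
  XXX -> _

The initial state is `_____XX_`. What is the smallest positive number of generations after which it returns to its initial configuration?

2

XXXX____
_____XX_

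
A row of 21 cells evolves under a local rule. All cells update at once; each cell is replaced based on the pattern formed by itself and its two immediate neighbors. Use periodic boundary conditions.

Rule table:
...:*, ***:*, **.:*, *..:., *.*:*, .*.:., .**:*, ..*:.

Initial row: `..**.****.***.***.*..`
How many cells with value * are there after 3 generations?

generation 1: *.****************..*
generation 2: ******************..*
generation 3: ******************..*
count of *: 19

19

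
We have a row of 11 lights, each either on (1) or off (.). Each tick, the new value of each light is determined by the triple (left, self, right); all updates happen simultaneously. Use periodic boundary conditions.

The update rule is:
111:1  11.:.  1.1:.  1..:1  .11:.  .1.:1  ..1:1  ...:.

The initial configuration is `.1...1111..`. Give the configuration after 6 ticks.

111.1....1.

tick 1: 111.1.11.1.
tick 2: .1..1....1.
tick 3: 111111..111
tick 4: 11111.11.11
tick 5: 1111......1
tick 6: 111.1....1.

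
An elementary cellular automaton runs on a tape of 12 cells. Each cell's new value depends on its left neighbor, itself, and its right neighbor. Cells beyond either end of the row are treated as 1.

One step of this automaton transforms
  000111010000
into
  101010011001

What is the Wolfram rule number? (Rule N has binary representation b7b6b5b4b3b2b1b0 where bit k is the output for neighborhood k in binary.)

150

position 4: 111 → 1  (bit 7 = 1)
position 5: 110 → 0  (bit 6 = 0)
position 6: 101 → 0  (bit 5 = 0)
position 0: 100 → 1  (bit 4 = 1)
position 3: 011 → 0  (bit 3 = 0)
position 7: 010 → 1  (bit 2 = 1)
position 2: 001 → 1  (bit 1 = 1)
position 1: 000 → 0  (bit 0 = 0)
bits b7..b0 = 10010110 = 150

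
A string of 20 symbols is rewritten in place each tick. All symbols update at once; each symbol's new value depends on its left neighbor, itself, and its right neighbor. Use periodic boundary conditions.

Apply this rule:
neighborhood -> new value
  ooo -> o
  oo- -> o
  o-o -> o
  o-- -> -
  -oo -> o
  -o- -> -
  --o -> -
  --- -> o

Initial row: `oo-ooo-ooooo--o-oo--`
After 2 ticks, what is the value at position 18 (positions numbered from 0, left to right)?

-

tick 1: oooooooooooo---ooo--
tick 2: oooooooooooo-o-ooo--
position 18 holds -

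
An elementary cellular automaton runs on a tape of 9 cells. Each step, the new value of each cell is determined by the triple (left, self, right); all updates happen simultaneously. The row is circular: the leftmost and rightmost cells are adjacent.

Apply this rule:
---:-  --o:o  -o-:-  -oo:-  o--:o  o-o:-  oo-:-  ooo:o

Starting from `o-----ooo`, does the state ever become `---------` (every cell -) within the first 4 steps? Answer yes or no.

-o---o-oo
--o-o----
-o---o---
o-o-o-o--
step 4 is o-o-o-o--, still not uniform -

no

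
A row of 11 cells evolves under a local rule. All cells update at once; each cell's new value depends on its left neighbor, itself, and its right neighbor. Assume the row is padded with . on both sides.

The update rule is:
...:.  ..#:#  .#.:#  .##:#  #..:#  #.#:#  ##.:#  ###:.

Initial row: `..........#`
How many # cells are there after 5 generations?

3

generation 1: .........##
generation 2: ........###
generation 3: .......##.#
generation 4: ......#####
generation 5: .....##...#
count of #: 3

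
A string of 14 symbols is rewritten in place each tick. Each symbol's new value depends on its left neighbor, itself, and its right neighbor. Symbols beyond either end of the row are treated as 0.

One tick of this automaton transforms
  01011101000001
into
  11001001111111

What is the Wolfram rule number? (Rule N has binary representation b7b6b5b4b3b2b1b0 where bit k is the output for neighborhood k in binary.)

position 4: 111 → 1  (bit 7 = 1)
position 5: 110 → 0  (bit 6 = 0)
position 2: 101 → 0  (bit 5 = 0)
position 8: 100 → 1  (bit 4 = 1)
position 3: 011 → 0  (bit 3 = 0)
position 1: 010 → 1  (bit 2 = 1)
position 0: 001 → 1  (bit 1 = 1)
position 9: 000 → 1  (bit 0 = 1)
bits b7..b0 = 10010111 = 151

151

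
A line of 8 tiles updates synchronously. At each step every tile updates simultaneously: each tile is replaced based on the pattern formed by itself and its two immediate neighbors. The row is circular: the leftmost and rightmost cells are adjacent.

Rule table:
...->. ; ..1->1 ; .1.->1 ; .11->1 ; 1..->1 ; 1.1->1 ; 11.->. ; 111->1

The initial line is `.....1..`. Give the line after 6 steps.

11.111.1

step 1: ....111.
step 2: ...111.1
step 3: 1.111.11
step 4: .111.111
step 5: 111.111.
step 6: 11.111.1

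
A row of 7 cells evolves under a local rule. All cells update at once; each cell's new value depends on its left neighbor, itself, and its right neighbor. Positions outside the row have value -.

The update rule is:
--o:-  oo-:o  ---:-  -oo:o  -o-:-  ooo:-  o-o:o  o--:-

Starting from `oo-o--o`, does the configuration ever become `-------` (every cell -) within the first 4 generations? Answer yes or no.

yes

ooo----
o-o----
-o-----
-------
all cells are - at generation 4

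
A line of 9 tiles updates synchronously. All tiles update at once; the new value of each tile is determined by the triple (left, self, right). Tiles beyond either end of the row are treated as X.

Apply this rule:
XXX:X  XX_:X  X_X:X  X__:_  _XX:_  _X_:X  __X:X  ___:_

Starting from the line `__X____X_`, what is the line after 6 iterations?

XXXXXX_XX

_XX___XXX
X_X__X_XX
XXX_XXX_X
XXXX_XXX_
XXXXX_XXX
XXXXXX_XX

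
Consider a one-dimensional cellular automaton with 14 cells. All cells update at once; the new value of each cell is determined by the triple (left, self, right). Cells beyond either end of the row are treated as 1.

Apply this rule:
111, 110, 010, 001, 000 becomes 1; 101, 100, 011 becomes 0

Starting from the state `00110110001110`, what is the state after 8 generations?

01010010110110
01010110010010
01010010110110  (repeats generation 1; period 2)
generation 8: 01010110010010

01010110010010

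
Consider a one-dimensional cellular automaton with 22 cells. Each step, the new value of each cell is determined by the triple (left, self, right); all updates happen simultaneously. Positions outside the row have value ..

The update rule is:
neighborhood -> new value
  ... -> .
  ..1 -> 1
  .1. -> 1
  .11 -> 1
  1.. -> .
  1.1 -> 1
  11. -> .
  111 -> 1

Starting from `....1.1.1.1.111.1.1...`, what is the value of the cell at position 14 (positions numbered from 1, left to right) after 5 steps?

1

...11111111111.1111...
..11111111111.1111....
.11111111111.1111.....
11111111111.1111......
1111111111.1111.......
position 14 holds 1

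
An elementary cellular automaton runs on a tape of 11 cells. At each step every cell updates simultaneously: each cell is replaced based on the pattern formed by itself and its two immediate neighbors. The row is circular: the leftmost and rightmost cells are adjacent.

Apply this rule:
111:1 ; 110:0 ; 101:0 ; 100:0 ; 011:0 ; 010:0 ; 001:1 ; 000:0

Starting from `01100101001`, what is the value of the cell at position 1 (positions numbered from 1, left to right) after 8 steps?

0

step 1: 00001000010
step 2: 00010000100
step 3: 00100001000
step 4: 01000010000
step 5: 10000100000
step 6: 00001000001
step 7: 00010000010
step 8: 00100000100
position 1 holds 0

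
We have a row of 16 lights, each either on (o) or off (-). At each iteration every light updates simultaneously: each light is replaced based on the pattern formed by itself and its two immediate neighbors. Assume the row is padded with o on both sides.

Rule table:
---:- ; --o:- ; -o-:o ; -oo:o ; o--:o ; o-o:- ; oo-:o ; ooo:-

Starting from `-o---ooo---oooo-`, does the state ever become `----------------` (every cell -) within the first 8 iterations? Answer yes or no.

-oo--o-oo--o--o-
-ooo-o-ooo-oo-o-
-o-o-o-o-o-oo-o-
-o-o-o-o-o-oo-o-  (fixed point — unchanged through iteration 8)
iteration 8 is -o-o-o-o-o-oo-o-, still not uniform -

no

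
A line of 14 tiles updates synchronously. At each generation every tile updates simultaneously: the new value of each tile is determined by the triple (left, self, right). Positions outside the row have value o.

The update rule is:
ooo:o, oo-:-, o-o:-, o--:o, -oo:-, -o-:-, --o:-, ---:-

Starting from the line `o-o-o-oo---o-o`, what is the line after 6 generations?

-o--o---------

generation 1: --------o-----
generation 2: o--------o----
generation 3: -o--------o---
generation 4: --o--------o--
generation 5: o--o--------o-
generation 6: -o--o---------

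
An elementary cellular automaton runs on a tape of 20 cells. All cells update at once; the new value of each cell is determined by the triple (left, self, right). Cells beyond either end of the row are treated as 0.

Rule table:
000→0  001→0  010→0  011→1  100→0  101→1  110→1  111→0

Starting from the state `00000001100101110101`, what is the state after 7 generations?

generation 1: 00000001100011011010
generation 2: 00000001100011111100
generation 3: 00000001100010000100
generation 4: 00000001100000000000
generation 5: 00000001100000000000  (fixed point — unchanged through generation 7)

00000001100000000000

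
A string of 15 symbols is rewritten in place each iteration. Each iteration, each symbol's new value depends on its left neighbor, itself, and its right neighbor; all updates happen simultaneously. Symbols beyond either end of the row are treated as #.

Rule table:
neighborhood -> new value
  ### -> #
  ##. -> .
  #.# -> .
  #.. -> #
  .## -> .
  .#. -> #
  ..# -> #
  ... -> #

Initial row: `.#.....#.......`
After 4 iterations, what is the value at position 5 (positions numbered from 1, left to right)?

#

iteration 1: .##############
iteration 2: ..#############
iteration 3: ##.############
iteration 4: #...###########
position 5 holds #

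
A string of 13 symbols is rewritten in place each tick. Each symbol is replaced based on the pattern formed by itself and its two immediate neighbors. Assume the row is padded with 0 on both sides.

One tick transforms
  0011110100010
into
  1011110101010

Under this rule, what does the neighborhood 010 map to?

At position 7 the neighborhood is 010; the next row has 1 there.

1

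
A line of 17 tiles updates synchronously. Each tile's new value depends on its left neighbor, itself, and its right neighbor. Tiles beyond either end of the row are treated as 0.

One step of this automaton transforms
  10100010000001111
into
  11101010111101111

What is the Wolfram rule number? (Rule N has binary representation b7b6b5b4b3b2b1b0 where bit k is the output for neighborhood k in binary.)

position 14: 111 → 1  (bit 7 = 1)
position 16: 110 → 1  (bit 6 = 1)
position 1: 101 → 1  (bit 5 = 1)
position 3: 100 → 0  (bit 4 = 0)
position 13: 011 → 1  (bit 3 = 1)
position 0: 010 → 1  (bit 2 = 1)
position 5: 001 → 0  (bit 1 = 0)
position 4: 000 → 1  (bit 0 = 1)
bits b7..b0 = 11101101 = 237

237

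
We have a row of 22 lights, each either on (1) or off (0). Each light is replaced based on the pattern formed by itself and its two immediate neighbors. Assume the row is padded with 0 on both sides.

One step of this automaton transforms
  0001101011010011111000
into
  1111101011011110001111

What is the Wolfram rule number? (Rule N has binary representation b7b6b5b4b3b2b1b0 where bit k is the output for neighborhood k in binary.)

95

position 15: 111 → 0  (bit 7 = 0)
position 4: 110 → 1  (bit 6 = 1)
position 5: 101 → 0  (bit 5 = 0)
position 12: 100 → 1  (bit 4 = 1)
position 3: 011 → 1  (bit 3 = 1)
position 6: 010 → 1  (bit 2 = 1)
position 2: 001 → 1  (bit 1 = 1)
position 0: 000 → 1  (bit 0 = 1)
bits b7..b0 = 01011111 = 95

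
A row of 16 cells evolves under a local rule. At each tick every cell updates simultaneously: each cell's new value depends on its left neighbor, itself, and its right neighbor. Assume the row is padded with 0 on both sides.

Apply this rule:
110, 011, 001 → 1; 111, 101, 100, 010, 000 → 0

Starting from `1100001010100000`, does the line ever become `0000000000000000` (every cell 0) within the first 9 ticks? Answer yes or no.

no

tick 1: 1100010000000000
tick 2: 1100100000000000
tick 3: 1101000000000000
tick 4: 1100000000000000
tick 5: 1100000000000000  (fixed point — unchanged through tick 9)
tick 9 is 1100000000000000, still not uniform 0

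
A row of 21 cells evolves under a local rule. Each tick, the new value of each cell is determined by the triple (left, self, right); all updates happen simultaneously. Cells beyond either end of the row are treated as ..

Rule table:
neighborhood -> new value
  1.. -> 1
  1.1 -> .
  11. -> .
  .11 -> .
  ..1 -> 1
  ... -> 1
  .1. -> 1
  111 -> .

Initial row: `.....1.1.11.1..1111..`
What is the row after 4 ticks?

.......11111...1111..

111111.1....111....11
.......11111...1111..
1111111.....111....11
.......11111...1111..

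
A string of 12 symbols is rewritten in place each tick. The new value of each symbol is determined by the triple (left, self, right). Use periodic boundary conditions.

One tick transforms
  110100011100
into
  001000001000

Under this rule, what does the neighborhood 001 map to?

At position 6 the neighborhood is 001; the next row has 0 there.

0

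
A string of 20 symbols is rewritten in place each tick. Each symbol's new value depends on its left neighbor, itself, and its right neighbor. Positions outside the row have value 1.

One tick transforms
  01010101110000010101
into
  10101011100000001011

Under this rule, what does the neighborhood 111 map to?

1

At position 8 the neighborhood is 111; the next row has 1 there.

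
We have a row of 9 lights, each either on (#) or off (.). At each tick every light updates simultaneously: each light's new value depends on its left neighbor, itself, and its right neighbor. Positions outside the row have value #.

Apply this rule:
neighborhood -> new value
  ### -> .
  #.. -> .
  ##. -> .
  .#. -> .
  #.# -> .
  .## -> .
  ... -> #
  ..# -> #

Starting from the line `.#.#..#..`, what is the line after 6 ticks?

tick 1: .....#..#
tick 2: .####..#.
tick 3: ......#..
tick 4: .#####..#
tick 5: .......#.
tick 6: .######..

.######..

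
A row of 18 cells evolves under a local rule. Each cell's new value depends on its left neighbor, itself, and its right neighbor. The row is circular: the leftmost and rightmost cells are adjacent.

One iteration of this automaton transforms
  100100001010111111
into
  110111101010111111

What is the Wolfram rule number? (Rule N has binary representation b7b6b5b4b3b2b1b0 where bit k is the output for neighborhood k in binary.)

221

position 13: 111 → 1  (bit 7 = 1)
position 0: 110 → 1  (bit 6 = 1)
position 9: 101 → 0  (bit 5 = 0)
position 1: 100 → 1  (bit 4 = 1)
position 12: 011 → 1  (bit 3 = 1)
position 3: 010 → 1  (bit 2 = 1)
position 2: 001 → 0  (bit 1 = 0)
position 5: 000 → 1  (bit 0 = 1)
bits b7..b0 = 11011101 = 221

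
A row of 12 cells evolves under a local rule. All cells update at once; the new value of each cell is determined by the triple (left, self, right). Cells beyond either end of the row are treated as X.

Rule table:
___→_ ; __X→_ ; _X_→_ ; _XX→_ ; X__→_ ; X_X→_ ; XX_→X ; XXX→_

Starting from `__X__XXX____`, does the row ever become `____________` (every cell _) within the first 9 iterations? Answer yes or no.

iteration 1: _______X____
iteration 2: ____________
all cells are _ at iteration 2

yes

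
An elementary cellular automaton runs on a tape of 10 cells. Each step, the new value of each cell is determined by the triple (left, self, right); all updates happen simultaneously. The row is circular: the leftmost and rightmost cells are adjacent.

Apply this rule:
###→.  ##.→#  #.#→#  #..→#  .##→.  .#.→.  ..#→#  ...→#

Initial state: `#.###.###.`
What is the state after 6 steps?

##.###.##.

.#..##..##
#.##.###.#
##.##..##.
.##.###.##
#.##..##.#
##.###.##.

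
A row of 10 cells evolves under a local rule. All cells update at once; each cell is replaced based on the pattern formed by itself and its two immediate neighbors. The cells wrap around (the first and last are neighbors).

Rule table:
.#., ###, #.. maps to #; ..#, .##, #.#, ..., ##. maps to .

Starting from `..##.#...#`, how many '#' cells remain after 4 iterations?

#....##..#
.#.....#..
.##....##.
...#.....#
count of #: 2

2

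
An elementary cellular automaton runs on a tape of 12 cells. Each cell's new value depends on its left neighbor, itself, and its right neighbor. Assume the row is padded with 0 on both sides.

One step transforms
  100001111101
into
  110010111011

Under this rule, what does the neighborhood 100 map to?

At position 1 the neighborhood is 100; the next row has 1 there.

1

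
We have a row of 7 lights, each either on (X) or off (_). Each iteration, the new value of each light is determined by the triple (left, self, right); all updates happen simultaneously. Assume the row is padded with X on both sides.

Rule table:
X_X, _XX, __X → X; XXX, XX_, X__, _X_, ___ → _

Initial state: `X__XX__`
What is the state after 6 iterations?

_XX_XX_

iteration 1: __XX__X
iteration 2: _XX__XX
iteration 3: XX__XX_
iteration 4: ___XX_X
iteration 5: __XX_XX
iteration 6: _XX_XX_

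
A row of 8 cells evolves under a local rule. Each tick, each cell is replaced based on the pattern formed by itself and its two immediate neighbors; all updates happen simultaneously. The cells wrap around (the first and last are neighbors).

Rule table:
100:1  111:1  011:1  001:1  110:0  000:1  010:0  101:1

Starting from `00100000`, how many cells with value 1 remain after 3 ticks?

7

11011111
10111111
01111111
count of 1: 7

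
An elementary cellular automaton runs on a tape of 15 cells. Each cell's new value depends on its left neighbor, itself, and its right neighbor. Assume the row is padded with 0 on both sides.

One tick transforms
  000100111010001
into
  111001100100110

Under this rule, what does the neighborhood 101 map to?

At position 9 the neighborhood is 101; the next row has 1 there.

1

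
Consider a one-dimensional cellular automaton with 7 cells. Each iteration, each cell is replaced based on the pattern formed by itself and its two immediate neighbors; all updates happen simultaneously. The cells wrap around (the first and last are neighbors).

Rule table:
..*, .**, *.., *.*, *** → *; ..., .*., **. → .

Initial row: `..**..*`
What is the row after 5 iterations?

**.***.

iteration 1: ***.**.
iteration 2: **.**.*
iteration 3: *.**.**
iteration 4: .**.***
iteration 5: **.***.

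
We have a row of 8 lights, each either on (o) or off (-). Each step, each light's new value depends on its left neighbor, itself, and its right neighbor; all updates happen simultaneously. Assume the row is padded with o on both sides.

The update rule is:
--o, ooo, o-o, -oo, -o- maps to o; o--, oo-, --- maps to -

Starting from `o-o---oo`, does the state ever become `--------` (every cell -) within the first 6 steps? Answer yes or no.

no

-oo--ooo
oo--oooo
o--ooooo
--oooooo
-ooooooo
oooooooo
step 6 is oooooooo, still not uniform -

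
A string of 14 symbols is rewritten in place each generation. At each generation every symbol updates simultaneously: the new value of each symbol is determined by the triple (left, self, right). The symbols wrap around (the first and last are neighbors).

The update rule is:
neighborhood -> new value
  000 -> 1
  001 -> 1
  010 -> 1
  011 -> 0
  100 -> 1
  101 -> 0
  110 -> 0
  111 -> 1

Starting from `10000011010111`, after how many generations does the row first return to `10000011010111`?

01111100010011
00111011111100
11010001111011
10011110110001
01101100001110
10000011110101
01111101100100
10111000011111
00010111101111
11110011000110
01101100111000
10000011010111

12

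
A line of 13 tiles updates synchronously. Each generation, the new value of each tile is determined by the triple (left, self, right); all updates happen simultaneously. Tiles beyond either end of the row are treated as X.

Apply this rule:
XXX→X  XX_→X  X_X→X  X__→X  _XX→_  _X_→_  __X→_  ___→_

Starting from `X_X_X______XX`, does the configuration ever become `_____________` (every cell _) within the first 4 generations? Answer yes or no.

XX_X_X______X
XXX_X_X______
XXXX_X_X_____
XXXXX_X_X____
generation 4 is XXXXX_X_X____, still not uniform _

no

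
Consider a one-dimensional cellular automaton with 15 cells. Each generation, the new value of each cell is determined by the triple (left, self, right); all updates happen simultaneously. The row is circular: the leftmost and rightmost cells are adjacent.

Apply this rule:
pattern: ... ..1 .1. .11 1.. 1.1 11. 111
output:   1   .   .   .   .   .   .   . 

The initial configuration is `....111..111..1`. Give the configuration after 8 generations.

....11111111111

.11............
....11111111111
.11............  (repeats generation 1; period 2)
generation 8: ....11111111111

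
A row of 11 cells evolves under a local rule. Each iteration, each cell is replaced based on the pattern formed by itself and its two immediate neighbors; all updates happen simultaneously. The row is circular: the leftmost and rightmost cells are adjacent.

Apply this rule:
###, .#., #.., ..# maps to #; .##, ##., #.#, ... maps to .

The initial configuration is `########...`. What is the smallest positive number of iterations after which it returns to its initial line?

.######.#.#
..####..#.#
##.##.###.#
#......#...
##....###.#
#.#..#.#...
#.####.##.#
...##......
..#..#.....
.######....
#.####.#...
#..##..##.#
.##..##....
#..##..#...
###..####.#
##.##.##...
........#.#
#......##.#
.#....#....
###..###...
.#.##.#.#.#
.#....#.#.#
.##..##.#.#
...##...#.#
#.#..#.##.#
..####.....
.#.##.#....
##....##...
..#..#..#.#
#########.#
########...

31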